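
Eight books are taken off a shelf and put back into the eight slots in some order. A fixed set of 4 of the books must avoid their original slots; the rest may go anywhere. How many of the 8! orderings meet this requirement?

24024

Let A_j be the event that the j-th constrained one is fixed. By inclusion-exclusion over the 4 events:
Σ_{j=0}^{4} (-1)^j C(4,j)(8-j)!
= C(4,0)·8! - C(4,1)·7! + C(4,2)·6! - C(4,3)·5! + C(4,4)·4!
= 40320 - 20160 + 4320 - 480 + 24
= 24024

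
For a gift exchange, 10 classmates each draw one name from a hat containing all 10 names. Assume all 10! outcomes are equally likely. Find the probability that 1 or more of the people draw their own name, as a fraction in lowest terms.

Favorable outcomes: Σ_{i≥1} C(10,i)·!(10-i) = 10·133496 + 45·14833 + 120·1854 + 210·265 + 252·44 + 210·9 + 120·2 + 45·1 + 10·0 + 1·1 = 2293839.
Total outcomes: 10! = 3628800.
Probability = 2293839/3628800 = 28319/44800.

28319/44800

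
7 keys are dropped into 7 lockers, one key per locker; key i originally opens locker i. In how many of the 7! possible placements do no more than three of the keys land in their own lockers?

4948

Sum C(7,i)·!(7-i) for i = 0..3:
  i=0: C(7,0)·!7 = 1·1854 = 1854
  i=1: C(7,1)·!6 = 7·265 = 1855
  i=2: C(7,2)·!5 = 21·44 = 924
  i=3: C(7,3)·!4 = 35·9 = 315
Total = 4948.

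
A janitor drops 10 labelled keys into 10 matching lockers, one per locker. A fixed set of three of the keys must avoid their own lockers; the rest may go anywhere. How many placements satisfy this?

Let A_j be the event that the j-th constrained one is fixed. By inclusion-exclusion over the 3 events:
Σ_{j=0}^{3} (-1)^j C(3,j)(10-j)!
= C(3,0)·10! - C(3,1)·9! + C(3,2)·8! - C(3,3)·7!
= 3628800 - 1088640 + 120960 - 5040
= 2656080

2656080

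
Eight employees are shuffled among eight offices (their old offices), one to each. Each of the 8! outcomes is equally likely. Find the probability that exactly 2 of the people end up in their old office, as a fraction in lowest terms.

Favorable outcomes: C(8,2)·!6 = 28·265 = 7420.
Total outcomes: 8! = 40320.
Probability = 7420/40320 = 53/288.

53/288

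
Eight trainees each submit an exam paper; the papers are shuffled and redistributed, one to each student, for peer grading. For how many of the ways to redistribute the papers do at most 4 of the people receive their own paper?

40179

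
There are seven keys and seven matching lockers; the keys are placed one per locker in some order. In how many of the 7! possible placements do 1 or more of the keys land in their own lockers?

Sum C(7,i)·!(7-i) for i = 1..7:
  i=1: C(7,1)·!6 = 7·265 = 1855
  i=2: C(7,2)·!5 = 21·44 = 924
  i=3: C(7,3)·!4 = 35·9 = 315
  i=4: C(7,4)·!3 = 35·2 = 70
  i=5: C(7,5)·!2 = 21·1 = 21
  i=6: C(7,6)·!1 = 7·0 = 0
  i=7: C(7,7)·!0 = 1·1 = 1
Total = 3186.

3186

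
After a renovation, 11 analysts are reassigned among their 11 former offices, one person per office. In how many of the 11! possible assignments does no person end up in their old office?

14684570

Use !n = (n-1)(!(n-1) + !(n-2)).
!11 = 10·(1334961 + 133496) = 10·1468457 = 14684570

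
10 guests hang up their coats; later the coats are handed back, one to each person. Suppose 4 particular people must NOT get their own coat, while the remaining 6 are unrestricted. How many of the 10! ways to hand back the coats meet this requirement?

2399760

Inclusion-exclusion on the 4 forbidden self-matches:
Σ_{j=0}^{4} (-1)^j C(4,j)(10-j)!
= C(4,0)·10! - C(4,1)·9! + C(4,2)·8! - C(4,3)·7! + C(4,4)·6!
= 3628800 - 1451520 + 241920 - 20160 + 720
= 2399760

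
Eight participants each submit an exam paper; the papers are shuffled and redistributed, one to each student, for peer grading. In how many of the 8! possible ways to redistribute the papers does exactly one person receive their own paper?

Pick the single fixed position: C(8,1) = 8 ways.
The remaining 7 must be deranged: !7 = 1854.
Total: 8 × 1854 = 14832.

14832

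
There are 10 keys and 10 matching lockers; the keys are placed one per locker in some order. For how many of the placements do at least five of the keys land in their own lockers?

# with exactly i fixed is C(10,i)·!(10-i); sum over i=5..10:
  i=5: C(10,5)·!5 = 252·44 = 11088
  i=6: C(10,6)·!4 = 210·9 = 1890
  i=7: C(10,7)·!3 = 120·2 = 240
  i=8: C(10,8)·!2 = 45·1 = 45
  i=9: C(10,9)·!1 = 10·0 = 0
  i=10: C(10,10)·!0 = 1·1 = 1
Total = 13264.

13264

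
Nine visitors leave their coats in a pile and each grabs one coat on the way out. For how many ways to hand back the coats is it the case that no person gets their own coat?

133496

By inclusion-exclusion, !9 = Σ (-1)^k · 9!/k! for k=0..9
= 9! - 9!/1! + 9!/2! - 9!/3! + 9!/4! - 9!/5! + 9!/6! - 9!/7! + 9!/8! - 9!/9!
= 362880 - 362880 + 181440 - 60480 + 15120 - 3024 + 504 - 72 + 9 - 1
= 133496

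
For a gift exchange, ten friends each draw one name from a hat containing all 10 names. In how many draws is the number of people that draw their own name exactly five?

Pick the 5 fixed positions: C(10,5) = 252 ways.
The remaining 5 must be deranged: !5 = 44.
Total: 252 × 44 = 11088.

11088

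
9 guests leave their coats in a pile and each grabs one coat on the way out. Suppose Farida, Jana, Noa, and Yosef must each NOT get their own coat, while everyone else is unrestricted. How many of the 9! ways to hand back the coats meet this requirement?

Inclusion-exclusion on the 4 forbidden self-matches:
Σ_{j=0}^{4} (-1)^j C(4,j)(9-j)!
= C(4,0)·9! - C(4,1)·8! + C(4,2)·7! - C(4,3)·6! + C(4,4)·5!
= 362880 - 161280 + 30240 - 2880 + 120
= 229080

229080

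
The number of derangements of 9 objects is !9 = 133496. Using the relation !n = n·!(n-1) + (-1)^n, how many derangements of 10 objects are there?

!10 = 10·133496 + 1 = 1334961.

1334961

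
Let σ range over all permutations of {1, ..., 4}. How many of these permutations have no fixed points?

9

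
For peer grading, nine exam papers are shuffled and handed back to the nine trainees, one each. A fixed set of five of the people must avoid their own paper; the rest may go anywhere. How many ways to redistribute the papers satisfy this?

Let A_j be the event that the j-th constrained one is fixed. By inclusion-exclusion over the 5 events:
Σ_{j=0}^{5} (-1)^j C(5,j)(9-j)!
= C(5,0)·9! - C(5,1)·8! + C(5,2)·7! - C(5,3)·6! + C(5,4)·5! - C(5,5)·4!
= 362880 - 201600 + 50400 - 7200 + 600 - 24
= 205056

205056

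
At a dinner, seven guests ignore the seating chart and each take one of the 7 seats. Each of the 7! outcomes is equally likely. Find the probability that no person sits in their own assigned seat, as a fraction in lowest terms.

103/280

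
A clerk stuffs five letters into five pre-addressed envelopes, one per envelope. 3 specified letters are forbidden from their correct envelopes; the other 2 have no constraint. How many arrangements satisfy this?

64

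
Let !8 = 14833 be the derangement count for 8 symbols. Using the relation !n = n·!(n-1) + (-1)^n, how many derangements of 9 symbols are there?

!9 = 9·14833 - 1 = 133496.

133496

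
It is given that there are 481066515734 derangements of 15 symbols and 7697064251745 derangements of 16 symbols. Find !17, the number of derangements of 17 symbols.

130850092279664

!17 = (17-1)·(!16 + !15) = 16·(7697064251745 + 481066515734) = 16·8178130767479 = 130850092279664.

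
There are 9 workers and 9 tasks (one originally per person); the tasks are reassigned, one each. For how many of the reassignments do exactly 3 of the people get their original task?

Choose which 3 of the 9 are fixed: C(9,3) = 84.
The other 6 form a derangement: !6 = 265.
Total: 84 × 265 = 22260.

22260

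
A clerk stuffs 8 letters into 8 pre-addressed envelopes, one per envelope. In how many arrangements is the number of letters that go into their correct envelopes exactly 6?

Pick the 6 fixed positions: C(8,6) = 28 ways.
The other 2 form a derangement: !2 = 1.
Total: 28 × 1 = 28.

28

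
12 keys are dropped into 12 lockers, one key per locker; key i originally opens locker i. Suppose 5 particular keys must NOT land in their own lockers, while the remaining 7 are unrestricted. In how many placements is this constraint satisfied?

312273360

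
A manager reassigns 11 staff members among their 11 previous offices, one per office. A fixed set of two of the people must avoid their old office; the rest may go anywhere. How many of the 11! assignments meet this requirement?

Inclusion-exclusion on the 2 forbidden self-matches:
Σ_{j=0}^{2} (-1)^j C(2,j)(11-j)!
= C(2,0)·11! - C(2,1)·10! + C(2,2)·9!
= 39916800 - 7257600 + 362880
= 33022080

33022080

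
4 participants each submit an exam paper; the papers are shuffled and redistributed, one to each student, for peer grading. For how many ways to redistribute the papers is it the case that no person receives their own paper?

9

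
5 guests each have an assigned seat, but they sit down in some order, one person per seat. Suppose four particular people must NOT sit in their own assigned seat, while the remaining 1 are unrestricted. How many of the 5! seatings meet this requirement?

Let A_j be the event that the j-th constrained one is fixed. By inclusion-exclusion over the 4 events:
Σ_{j=0}^{4} (-1)^j C(4,j)(5-j)!
= C(4,0)·5! - C(4,1)·4! + C(4,2)·3! - C(4,3)·2! + C(4,4)·1!
= 120 - 96 + 36 - 8 + 1
= 53

53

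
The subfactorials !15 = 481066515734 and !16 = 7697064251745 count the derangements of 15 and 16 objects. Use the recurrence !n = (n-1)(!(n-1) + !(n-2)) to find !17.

130850092279664

!17 = (17-1)·(!16 + !15) = 16·(7697064251745 + 481066515734) = 16·8178130767479 = 130850092279664.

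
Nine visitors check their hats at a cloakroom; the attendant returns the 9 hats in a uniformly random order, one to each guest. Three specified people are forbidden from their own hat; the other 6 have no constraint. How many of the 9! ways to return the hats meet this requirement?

256320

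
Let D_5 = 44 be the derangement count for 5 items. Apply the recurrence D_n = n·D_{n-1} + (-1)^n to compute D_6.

265

D_6 = 6·44 + 1 = 265.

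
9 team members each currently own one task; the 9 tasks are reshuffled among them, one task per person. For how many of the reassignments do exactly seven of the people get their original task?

Pick the 7 fixed positions: C(9,7) = 36 ways.
The other 2 form a derangement: !2 = 1.
Total: 36 × 1 = 36.

36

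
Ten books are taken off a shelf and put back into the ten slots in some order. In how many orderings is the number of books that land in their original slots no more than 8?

3628799

# with exactly i fixed is C(10,i)·!(10-i); sum over i=0..8:
  i=0: C(10,0)·!10 = 1·1334961 = 1334961
  i=1: C(10,1)·!9 = 10·133496 = 1334960
  i=2: C(10,2)·!8 = 45·14833 = 667485
  i=3: C(10,3)·!7 = 120·1854 = 222480
  i=4: C(10,4)·!6 = 210·265 = 55650
  i=5: C(10,5)·!5 = 252·44 = 11088
  i=6: C(10,6)·!4 = 210·9 = 1890
  i=7: C(10,7)·!3 = 120·2 = 240
  i=8: C(10,8)·!2 = 45·1 = 45
Total = 3628799.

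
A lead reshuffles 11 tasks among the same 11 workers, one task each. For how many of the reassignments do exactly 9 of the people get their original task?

55

Pick the 9 fixed positions: C(11,9) = 55 ways.
The remaining 2 must be deranged: !2 = 1.
Total: 55 × 1 = 55.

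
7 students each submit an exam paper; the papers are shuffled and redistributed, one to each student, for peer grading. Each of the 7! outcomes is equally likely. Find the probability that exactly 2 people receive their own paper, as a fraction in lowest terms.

11/60

Favorable outcomes: C(7,2)·!5 = 21·44 = 924.
Total outcomes: 7! = 5040.
Probability = 924/5040 = 11/60.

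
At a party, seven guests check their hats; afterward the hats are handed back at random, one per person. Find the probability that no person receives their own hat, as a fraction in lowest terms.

Favorable outcomes: !7 = 1854.
Total outcomes: 7! = 5040.
Probability = 1854/5040 = 103/280.

103/280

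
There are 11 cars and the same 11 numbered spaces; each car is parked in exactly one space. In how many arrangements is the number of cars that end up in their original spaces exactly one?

Pick the single fixed position: C(11,1) = 11 ways.
The other 10 form a derangement: !10 = 1334961.
Total: 11 × 1334961 = 14684571.

14684571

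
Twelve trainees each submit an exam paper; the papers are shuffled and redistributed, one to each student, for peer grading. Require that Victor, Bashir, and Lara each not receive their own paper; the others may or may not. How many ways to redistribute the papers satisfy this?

Inclusion-exclusion on the 3 forbidden self-matches:
Σ_{j=0}^{3} (-1)^j C(3,j)(12-j)!
= C(3,0)·12! - C(3,1)·11! + C(3,2)·10! - C(3,3)·9!
= 479001600 - 119750400 + 10886400 - 362880
= 369774720

369774720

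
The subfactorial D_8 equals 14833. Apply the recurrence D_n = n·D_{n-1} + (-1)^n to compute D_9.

133496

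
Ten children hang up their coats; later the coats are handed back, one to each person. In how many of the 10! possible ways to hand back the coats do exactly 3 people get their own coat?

Choose which 3 of the 10 are fixed: C(10,3) = 120.
The remaining 7 must be deranged: !7 = 1854.
Total: 120 × 1854 = 222480.

222480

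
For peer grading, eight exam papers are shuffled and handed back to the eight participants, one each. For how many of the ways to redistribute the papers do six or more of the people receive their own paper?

Sum C(8,i)·!(8-i) for i = 6..8:
  i=6: C(8,6)·!2 = 28·1 = 28
  i=7: C(8,7)·!1 = 8·0 = 0
  i=8: C(8,8)·!0 = 1·1 = 1
Total = 29.

29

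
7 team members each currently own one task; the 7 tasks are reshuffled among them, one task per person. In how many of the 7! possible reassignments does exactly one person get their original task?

Choose which one of the 7 is fixed: C(7,1) = 7.
The other 6 form a derangement: !6 = 265.
Total: 7 × 265 = 1855.

1855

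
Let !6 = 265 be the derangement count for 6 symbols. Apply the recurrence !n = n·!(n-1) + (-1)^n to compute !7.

!7 = 7·265 - 1 = 1854.

1854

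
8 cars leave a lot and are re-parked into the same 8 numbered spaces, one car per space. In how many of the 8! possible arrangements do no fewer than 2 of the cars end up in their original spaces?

Sum C(8,i)·!(8-i) for i = 2..8:
  i=2: C(8,2)·!6 = 28·265 = 7420
  i=3: C(8,3)·!5 = 56·44 = 2464
  i=4: C(8,4)·!4 = 70·9 = 630
  i=5: C(8,5)·!3 = 56·2 = 112
  i=6: C(8,6)·!2 = 28·1 = 28
  i=7: C(8,7)·!1 = 8·0 = 0
  i=8: C(8,8)·!0 = 1·1 = 1
Total = 10655.

10655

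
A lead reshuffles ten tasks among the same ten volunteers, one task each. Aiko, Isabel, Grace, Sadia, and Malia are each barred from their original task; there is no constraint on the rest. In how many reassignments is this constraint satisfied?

2170680

Let A_j be the event that the j-th constrained one is fixed. By inclusion-exclusion over the 5 events:
Σ_{j=0}^{5} (-1)^j C(5,j)(10-j)!
= C(5,0)·10! - C(5,1)·9! + C(5,2)·8! - C(5,3)·7! + C(5,4)·6! - C(5,5)·5!
= 3628800 - 1814400 + 403200 - 50400 + 3600 - 120
= 2170680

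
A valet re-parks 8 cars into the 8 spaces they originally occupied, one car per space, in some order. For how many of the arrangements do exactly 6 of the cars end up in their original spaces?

Pick the 6 fixed positions: C(8,6) = 28 ways.
The other 2 form a derangement: !2 = 1.
Total: 28 × 1 = 28.

28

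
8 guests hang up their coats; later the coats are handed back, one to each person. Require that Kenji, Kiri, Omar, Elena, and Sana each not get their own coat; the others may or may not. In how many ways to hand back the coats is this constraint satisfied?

21234

Let A_j be the event that the j-th constrained one is fixed. By inclusion-exclusion over the 5 events:
Σ_{j=0}^{5} (-1)^j C(5,j)(8-j)!
= C(5,0)·8! - C(5,1)·7! + C(5,2)·6! - C(5,3)·5! + C(5,4)·4! - C(5,5)·3!
= 40320 - 25200 + 7200 - 1200 + 120 - 6
= 21234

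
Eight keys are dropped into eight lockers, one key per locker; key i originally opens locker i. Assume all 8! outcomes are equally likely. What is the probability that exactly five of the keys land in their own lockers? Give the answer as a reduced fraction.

1/360

Favorable outcomes: C(8,5)·!3 = 56·2 = 112.
Total outcomes: 8! = 40320.
Probability = 112/40320 = 1/360.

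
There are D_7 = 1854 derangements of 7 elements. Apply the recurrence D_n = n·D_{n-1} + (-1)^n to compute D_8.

14833

D_8 = 8·1854 + 1 = 14833.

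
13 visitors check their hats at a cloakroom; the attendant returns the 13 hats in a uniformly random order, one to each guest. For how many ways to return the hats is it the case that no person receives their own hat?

2290792932

Use !n = (n-1)(!(n-1) + !(n-2)).
!13 = 12·(176214841 + 14684570) = 12·190899411 = 2290792932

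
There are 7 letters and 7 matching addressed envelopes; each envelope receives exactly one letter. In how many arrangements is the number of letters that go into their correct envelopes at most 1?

3709

Sum C(7,i)·!(7-i) for i = 0..1:
  i=0: C(7,0)·!7 = 1·1854 = 1854
  i=1: C(7,1)·!6 = 7·265 = 1855
Total = 3709.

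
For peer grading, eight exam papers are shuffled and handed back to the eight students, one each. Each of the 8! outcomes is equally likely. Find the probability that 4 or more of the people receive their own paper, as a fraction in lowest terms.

257/13440

Favorable outcomes: Σ_{i≥4} C(8,i)·!(8-i) = 70·9 + 56·2 + 28·1 + 8·0 + 1·1 = 771.
Total outcomes: 8! = 40320.
Probability = 771/40320 = 257/13440.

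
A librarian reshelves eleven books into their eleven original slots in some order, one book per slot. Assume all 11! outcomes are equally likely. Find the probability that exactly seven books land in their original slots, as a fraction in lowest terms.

Favorable outcomes: C(11,7)·!4 = 330·9 = 2970.
Total outcomes: 11! = 39916800.
Probability = 2970/39916800 = 1/13440.

1/13440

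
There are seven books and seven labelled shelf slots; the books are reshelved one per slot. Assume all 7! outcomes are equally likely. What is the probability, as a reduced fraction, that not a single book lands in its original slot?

103/280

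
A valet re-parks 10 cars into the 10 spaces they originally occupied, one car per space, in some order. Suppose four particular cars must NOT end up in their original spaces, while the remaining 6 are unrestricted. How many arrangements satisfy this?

Let A_j be the event that the j-th constrained one is fixed. By inclusion-exclusion over the 4 events:
Σ_{j=0}^{4} (-1)^j C(4,j)(10-j)!
= C(4,0)·10! - C(4,1)·9! + C(4,2)·8! - C(4,3)·7! + C(4,4)·6!
= 3628800 - 1451520 + 241920 - 20160 + 720
= 2399760

2399760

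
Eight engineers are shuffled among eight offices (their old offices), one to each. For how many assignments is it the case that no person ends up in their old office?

14833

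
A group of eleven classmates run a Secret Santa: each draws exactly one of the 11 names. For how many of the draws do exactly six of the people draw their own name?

20328

Pick the 6 fixed positions: C(11,6) = 462 ways.
The remaining 5 must be deranged: !5 = 44.
Total: 462 × 44 = 20328.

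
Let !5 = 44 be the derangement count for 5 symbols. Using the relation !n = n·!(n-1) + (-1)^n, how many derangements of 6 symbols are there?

!6 = 6·44 + 1 = 265.

265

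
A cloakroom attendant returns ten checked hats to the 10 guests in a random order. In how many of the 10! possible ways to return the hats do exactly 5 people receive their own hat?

11088

Pick the 5 fixed positions: C(10,5) = 252 ways.
The remaining 5 must be deranged: !5 = 44.
Total: 252 × 44 = 11088.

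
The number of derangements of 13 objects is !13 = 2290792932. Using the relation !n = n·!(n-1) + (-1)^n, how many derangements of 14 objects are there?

32071101049

!14 = 14·2290792932 + 1 = 32071101049.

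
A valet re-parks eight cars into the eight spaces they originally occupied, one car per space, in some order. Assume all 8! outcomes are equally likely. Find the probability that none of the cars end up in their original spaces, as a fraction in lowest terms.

2119/5760

Favorable outcomes: !8 = 14833.
Total outcomes: 8! = 40320.
Probability = 14833/40320 = 2119/5760.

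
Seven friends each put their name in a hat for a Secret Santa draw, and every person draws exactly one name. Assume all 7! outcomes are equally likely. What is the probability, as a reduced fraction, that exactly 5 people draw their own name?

Favorable outcomes: C(7,5)·!2 = 21·1 = 21.
Total outcomes: 7! = 5040.
Probability = 21/5040 = 1/240.

1/240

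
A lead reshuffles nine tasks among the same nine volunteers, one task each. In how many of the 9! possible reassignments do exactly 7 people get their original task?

36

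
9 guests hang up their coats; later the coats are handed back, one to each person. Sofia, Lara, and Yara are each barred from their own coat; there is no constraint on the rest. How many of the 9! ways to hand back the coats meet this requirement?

256320

Inclusion-exclusion on the 3 forbidden self-matches:
Σ_{j=0}^{3} (-1)^j C(3,j)(9-j)!
= C(3,0)·9! - C(3,1)·8! + C(3,2)·7! - C(3,3)·6!
= 362880 - 120960 + 15120 - 720
= 256320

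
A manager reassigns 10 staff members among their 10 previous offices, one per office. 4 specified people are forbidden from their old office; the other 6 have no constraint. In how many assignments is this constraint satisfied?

2399760

Let A_j be the event that the j-th constrained one is fixed. By inclusion-exclusion over the 4 events:
Σ_{j=0}^{4} (-1)^j C(4,j)(10-j)!
= C(4,0)·10! - C(4,1)·9! + C(4,2)·8! - C(4,3)·7! + C(4,4)·6!
= 3628800 - 1451520 + 241920 - 20160 + 720
= 2399760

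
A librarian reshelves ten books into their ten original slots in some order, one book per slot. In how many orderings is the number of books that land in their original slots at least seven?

# with exactly i fixed is C(10,i)·!(10-i); sum over i=7..10:
  i=7: C(10,7)·!3 = 120·2 = 240
  i=8: C(10,8)·!2 = 45·1 = 45
  i=9: C(10,9)·!1 = 10·0 = 0
  i=10: C(10,10)·!0 = 1·1 = 1
Total = 286.

286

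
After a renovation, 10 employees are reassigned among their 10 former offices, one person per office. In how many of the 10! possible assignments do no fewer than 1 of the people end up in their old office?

2293839

# with exactly i fixed is C(10,i)·!(10-i); sum over i=1..10:
  i=1: C(10,1)·!9 = 10·133496 = 1334960
  i=2: C(10,2)·!8 = 45·14833 = 667485
  i=3: C(10,3)·!7 = 120·1854 = 222480
  i=4: C(10,4)·!6 = 210·265 = 55650
  i=5: C(10,5)·!5 = 252·44 = 11088
  i=6: C(10,6)·!4 = 210·9 = 1890
  i=7: C(10,7)·!3 = 120·2 = 240
  i=8: C(10,8)·!2 = 45·1 = 45
  i=9: C(10,9)·!1 = 10·0 = 0
  i=10: C(10,10)·!0 = 1·1 = 1
Total = 2293839.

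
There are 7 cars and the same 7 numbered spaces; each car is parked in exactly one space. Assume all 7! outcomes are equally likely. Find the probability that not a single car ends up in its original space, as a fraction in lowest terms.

103/280

Favorable outcomes: !7 = 1854.
Total outcomes: 7! = 5040.
Probability = 1854/5040 = 103/280.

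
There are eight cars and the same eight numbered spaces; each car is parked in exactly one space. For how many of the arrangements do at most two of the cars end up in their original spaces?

Sum C(8,i)·!(8-i) for i = 0..2:
  i=0: C(8,0)·!8 = 1·14833 = 14833
  i=1: C(8,1)·!7 = 8·1854 = 14832
  i=2: C(8,2)·!6 = 28·265 = 7420
Total = 37085.

37085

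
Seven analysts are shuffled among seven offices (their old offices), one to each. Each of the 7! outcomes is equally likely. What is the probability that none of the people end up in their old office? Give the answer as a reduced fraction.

Favorable outcomes: !7 = 1854.
Total outcomes: 7! = 5040.
Probability = 1854/5040 = 103/280.

103/280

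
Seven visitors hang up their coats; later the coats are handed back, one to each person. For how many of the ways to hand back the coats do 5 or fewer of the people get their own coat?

Sum C(7,i)·!(7-i) for i = 0..5:
  i=0: C(7,0)·!7 = 1·1854 = 1854
  i=1: C(7,1)·!6 = 7·265 = 1855
  i=2: C(7,2)·!5 = 21·44 = 924
  i=3: C(7,3)·!4 = 35·9 = 315
  i=4: C(7,4)·!3 = 35·2 = 70
  i=5: C(7,5)·!2 = 21·1 = 21
Total = 5039.

5039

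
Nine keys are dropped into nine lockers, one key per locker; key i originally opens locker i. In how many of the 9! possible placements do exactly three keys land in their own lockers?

22260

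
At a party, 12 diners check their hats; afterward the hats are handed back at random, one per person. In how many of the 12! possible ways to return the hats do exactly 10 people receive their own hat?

66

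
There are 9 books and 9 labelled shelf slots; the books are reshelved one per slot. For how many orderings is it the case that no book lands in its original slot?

The number of derangements of 9 is !9 = Σ_{k=0}^{9} (-1)^k·9!/k!
= 9! - 9!/1! + 9!/2! - 9!/3! + 9!/4! - 9!/5! + 9!/6! - 9!/7! + 9!/8! - 9!/9!
= 362880 - 362880 + 181440 - 60480 + 15120 - 3024 + 504 - 72 + 9 - 1
= 133496

133496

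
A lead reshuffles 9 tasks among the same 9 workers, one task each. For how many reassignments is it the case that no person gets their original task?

133496

The number of derangements of 9 is !9 = Σ_{k=0}^{9} (-1)^k·9!/k!
= 9! - 9!/1! + 9!/2! - 9!/3! + 9!/4! - 9!/5! + 9!/6! - 9!/7! + 9!/8! - 9!/9!
= 362880 - 362880 + 181440 - 60480 + 15120 - 3024 + 504 - 72 + 9 - 1
= 133496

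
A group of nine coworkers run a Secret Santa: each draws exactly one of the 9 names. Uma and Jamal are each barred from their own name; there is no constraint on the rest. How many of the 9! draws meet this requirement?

Inclusion-exclusion on the 2 forbidden self-matches:
Σ_{j=0}^{2} (-1)^j C(2,j)(9-j)!
= C(2,0)·9! - C(2,1)·8! + C(2,2)·7!
= 362880 - 80640 + 5040
= 287280

287280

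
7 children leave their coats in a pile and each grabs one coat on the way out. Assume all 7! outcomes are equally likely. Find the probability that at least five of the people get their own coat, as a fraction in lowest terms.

11/2520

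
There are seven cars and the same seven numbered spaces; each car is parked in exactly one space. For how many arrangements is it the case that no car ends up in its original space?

1854

Recurrence: !7 = 7·!6 + (-1)^7.
!7 = 7·265 - 1 = 1854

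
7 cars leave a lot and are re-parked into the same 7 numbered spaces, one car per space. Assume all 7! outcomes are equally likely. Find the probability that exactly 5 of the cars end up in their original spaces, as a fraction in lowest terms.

Favorable outcomes: C(7,5)·!2 = 21·1 = 21.
Total outcomes: 7! = 5040.
Probability = 21/5040 = 1/240.

1/240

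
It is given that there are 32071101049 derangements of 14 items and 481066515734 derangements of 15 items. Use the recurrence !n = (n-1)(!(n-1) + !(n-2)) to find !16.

!16 = (16-1)·(!15 + !14) = 15·(481066515734 + 32071101049) = 15·513137616783 = 7697064251745.

7697064251745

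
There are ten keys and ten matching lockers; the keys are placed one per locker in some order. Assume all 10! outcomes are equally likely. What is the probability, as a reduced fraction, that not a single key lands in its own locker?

16481/44800

Favorable outcomes: !10 = 1334961.
Total outcomes: 10! = 3628800.
Probability = 1334961/3628800 = 16481/44800.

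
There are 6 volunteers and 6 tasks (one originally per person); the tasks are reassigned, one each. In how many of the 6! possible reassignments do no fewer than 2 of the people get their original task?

191

# with exactly i fixed is C(6,i)·!(6-i); sum over i=2..6:
  i=2: C(6,2)·!4 = 15·9 = 135
  i=3: C(6,3)·!3 = 20·2 = 40
  i=4: C(6,4)·!2 = 15·1 = 15
  i=5: C(6,5)·!1 = 6·0 = 0
  i=6: C(6,6)·!0 = 1·1 = 1
Total = 191.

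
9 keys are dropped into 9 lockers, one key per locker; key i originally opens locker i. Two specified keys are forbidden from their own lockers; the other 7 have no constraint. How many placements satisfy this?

287280

Let A_j be the event that the j-th constrained one is fixed. By inclusion-exclusion over the 2 events:
Σ_{j=0}^{2} (-1)^j C(2,j)(9-j)!
= C(2,0)·9! - C(2,1)·8! + C(2,2)·7!
= 362880 - 80640 + 5040
= 287280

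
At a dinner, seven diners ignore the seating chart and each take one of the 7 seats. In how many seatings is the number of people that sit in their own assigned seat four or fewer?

5018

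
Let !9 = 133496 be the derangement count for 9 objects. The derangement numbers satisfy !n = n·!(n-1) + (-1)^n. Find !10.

1334961

!10 = 10·133496 + 1 = 1334961.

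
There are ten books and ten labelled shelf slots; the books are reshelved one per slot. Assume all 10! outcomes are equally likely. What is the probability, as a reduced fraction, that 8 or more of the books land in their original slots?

23/1814400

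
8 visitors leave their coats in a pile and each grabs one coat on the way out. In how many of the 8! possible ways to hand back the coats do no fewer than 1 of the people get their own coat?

Sum C(8,i)·!(8-i) for i = 1..8:
  i=1: C(8,1)·!7 = 8·1854 = 14832
  i=2: C(8,2)·!6 = 28·265 = 7420
  i=3: C(8,3)·!5 = 56·44 = 2464
  i=4: C(8,4)·!4 = 70·9 = 630
  i=5: C(8,5)·!3 = 56·2 = 112
  i=6: C(8,6)·!2 = 28·1 = 28
  i=7: C(8,7)·!1 = 8·0 = 0
  i=8: C(8,8)·!0 = 1·1 = 1
Total = 25487.

25487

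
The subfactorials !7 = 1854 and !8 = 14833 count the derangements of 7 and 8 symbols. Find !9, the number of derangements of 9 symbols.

133496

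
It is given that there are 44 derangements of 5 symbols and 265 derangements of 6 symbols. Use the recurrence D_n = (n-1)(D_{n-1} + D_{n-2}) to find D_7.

D_7 = (7-1)·(D_6 + D_5) = 6·(265 + 44) = 6·309 = 1854.

1854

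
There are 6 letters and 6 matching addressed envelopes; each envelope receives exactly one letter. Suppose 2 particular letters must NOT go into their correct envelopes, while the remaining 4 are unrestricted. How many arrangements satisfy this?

504

Let A_j be the event that the j-th constrained one is fixed. By inclusion-exclusion over the 2 events:
Σ_{j=0}^{2} (-1)^j C(2,j)(6-j)!
= C(2,0)·6! - C(2,1)·5! + C(2,2)·4!
= 720 - 240 + 24
= 504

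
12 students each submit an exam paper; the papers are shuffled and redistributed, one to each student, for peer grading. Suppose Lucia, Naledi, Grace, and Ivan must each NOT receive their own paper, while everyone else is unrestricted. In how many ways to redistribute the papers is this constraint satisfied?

339696000

Let A_j be the event that the j-th constrained one is fixed. By inclusion-exclusion over the 4 events:
Σ_{j=0}^{4} (-1)^j C(4,j)(12-j)!
= C(4,0)·12! - C(4,1)·11! + C(4,2)·10! - C(4,3)·9! + C(4,4)·8!
= 479001600 - 159667200 + 21772800 - 1451520 + 40320
= 339696000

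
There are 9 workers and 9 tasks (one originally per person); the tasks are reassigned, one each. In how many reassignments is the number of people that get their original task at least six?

205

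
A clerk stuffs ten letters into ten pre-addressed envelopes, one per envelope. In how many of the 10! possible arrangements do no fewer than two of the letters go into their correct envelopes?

958879

Sum C(10,i)·!(10-i) for i = 2..10:
  i=2: C(10,2)·!8 = 45·14833 = 667485
  i=3: C(10,3)·!7 = 120·1854 = 222480
  i=4: C(10,4)·!6 = 210·265 = 55650
  i=5: C(10,5)·!5 = 252·44 = 11088
  i=6: C(10,6)·!4 = 210·9 = 1890
  i=7: C(10,7)·!3 = 120·2 = 240
  i=8: C(10,8)·!2 = 45·1 = 45
  i=9: C(10,9)·!1 = 10·0 = 0
  i=10: C(10,10)·!0 = 1·1 = 1
Total = 958879.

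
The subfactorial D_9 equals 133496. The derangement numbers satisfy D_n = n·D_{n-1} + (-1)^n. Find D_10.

1334961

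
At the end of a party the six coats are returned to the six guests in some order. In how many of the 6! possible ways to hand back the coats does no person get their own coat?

265

Recurrence: !6 = 5·(!5 + !4).
!6 = 5·(44 + 9) = 5·53 = 265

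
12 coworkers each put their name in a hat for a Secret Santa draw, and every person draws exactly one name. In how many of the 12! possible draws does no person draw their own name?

176214841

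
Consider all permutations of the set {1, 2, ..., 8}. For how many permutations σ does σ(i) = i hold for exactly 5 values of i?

Pick the 5 fixed positions: C(8,5) = 56 ways.
The remaining 3 must be deranged: !3 = 2.
Total: 56 × 2 = 112.

112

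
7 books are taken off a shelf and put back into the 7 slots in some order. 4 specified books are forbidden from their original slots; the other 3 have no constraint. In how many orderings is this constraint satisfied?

2790

Let A_j be the event that the j-th constrained one is fixed. By inclusion-exclusion over the 4 events:
Σ_{j=0}^{4} (-1)^j C(4,j)(7-j)!
= C(4,0)·7! - C(4,1)·6! + C(4,2)·5! - C(4,3)·4! + C(4,4)·3!
= 5040 - 2880 + 720 - 96 + 6
= 2790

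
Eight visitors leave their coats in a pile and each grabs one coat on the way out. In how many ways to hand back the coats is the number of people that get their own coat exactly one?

14832

Choose which one of the 8 is fixed: C(8,1) = 8.
The other 7 form a derangement: !7 = 1854.
Total: 8 × 1854 = 14832.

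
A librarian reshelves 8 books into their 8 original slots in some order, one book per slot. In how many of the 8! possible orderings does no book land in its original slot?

14833

Recurrence: !8 = 8·!7 + (-1)^8.
!8 = 8·1854 + 1 = 14833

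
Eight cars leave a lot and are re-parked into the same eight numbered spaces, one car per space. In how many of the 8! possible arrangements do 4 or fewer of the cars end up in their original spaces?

# with exactly i fixed is C(8,i)·!(8-i); sum over i=0..4:
  i=0: C(8,0)·!8 = 1·14833 = 14833
  i=1: C(8,1)·!7 = 8·1854 = 14832
  i=2: C(8,2)·!6 = 28·265 = 7420
  i=3: C(8,3)·!5 = 56·44 = 2464
  i=4: C(8,4)·!4 = 70·9 = 630
Total = 40179.

40179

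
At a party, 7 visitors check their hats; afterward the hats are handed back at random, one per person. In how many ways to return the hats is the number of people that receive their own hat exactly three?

315

Pick the 3 fixed positions: C(7,3) = 35 ways.
The other 4 form a derangement: !4 = 9.
Total: 35 × 9 = 315.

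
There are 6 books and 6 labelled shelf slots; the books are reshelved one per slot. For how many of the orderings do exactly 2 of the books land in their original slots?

135

Pick the 2 fixed positions: C(6,2) = 15 ways.
The remaining 4 must be deranged: !4 = 9.
Total: 15 × 9 = 135.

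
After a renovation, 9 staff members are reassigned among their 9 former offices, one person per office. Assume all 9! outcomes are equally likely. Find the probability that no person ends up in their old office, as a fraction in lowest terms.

16687/45360

Favorable outcomes: !9 = 133496.
Total outcomes: 9! = 362880.
Probability = 133496/362880 = 16687/45360.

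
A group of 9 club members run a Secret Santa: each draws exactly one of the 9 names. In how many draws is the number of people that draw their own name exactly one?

Choose which one of the 9 is fixed: C(9,1) = 9.
The remaining 8 must be deranged: !8 = 14833.
Total: 9 × 14833 = 133497.

133497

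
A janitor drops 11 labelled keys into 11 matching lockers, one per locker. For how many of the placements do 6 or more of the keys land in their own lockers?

# with exactly i fixed is C(11,i)·!(11-i); sum over i=6..11:
  i=6: C(11,6)·!5 = 462·44 = 20328
  i=7: C(11,7)·!4 = 330·9 = 2970
  i=8: C(11,8)·!3 = 165·2 = 330
  i=9: C(11,9)·!2 = 55·1 = 55
  i=10: C(11,10)·!1 = 11·0 = 0
  i=11: C(11,11)·!0 = 1·1 = 1
Total = 23684.

23684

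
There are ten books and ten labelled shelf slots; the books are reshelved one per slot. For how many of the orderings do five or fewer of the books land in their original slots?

# with exactly i fixed is C(10,i)·!(10-i); sum over i=0..5:
  i=0: C(10,0)·!10 = 1·1334961 = 1334961
  i=1: C(10,1)·!9 = 10·133496 = 1334960
  i=2: C(10,2)·!8 = 45·14833 = 667485
  i=3: C(10,3)·!7 = 120·1854 = 222480
  i=4: C(10,4)·!6 = 210·265 = 55650
  i=5: C(10,5)·!5 = 252·44 = 11088
Total = 3626624.

3626624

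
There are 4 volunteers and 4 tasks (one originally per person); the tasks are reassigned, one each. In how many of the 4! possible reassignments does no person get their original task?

9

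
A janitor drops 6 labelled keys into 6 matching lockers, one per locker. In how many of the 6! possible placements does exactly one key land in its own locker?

264

Pick the single fixed position: C(6,1) = 6 ways.
The other 5 form a derangement: !5 = 44.
Total: 6 × 44 = 264.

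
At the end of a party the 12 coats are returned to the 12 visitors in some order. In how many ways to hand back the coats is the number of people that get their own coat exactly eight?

Choose which 8 of the 12 are fixed: C(12,8) = 495.
The remaining 4 must be deranged: !4 = 9.
Total: 495 × 9 = 4455.

4455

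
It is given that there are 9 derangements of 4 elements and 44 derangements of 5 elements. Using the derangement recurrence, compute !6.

265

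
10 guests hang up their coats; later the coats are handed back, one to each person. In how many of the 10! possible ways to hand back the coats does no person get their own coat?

The subfactorial !10 = [10!/e] (nearest integer).
10! = 3628800, and 3628800/e ≈ 1334960.92, so !10 = 1334961.

1334961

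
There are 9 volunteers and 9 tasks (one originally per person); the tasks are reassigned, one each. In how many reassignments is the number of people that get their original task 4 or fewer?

361541

Sum C(9,i)·!(9-i) for i = 0..4:
  i=0: C(9,0)·!9 = 1·133496 = 133496
  i=1: C(9,1)·!8 = 9·14833 = 133497
  i=2: C(9,2)·!7 = 36·1854 = 66744
  i=3: C(9,3)·!6 = 84·265 = 22260
  i=4: C(9,4)·!5 = 126·44 = 5544
Total = 361541.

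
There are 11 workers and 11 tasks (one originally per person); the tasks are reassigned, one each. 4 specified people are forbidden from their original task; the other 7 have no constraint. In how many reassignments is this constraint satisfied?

27422640

Inclusion-exclusion on the 4 forbidden self-matches:
Σ_{j=0}^{4} (-1)^j C(4,j)(11-j)!
= C(4,0)·11! - C(4,1)·10! + C(4,2)·9! - C(4,3)·8! + C(4,4)·7!
= 39916800 - 14515200 + 2177280 - 161280 + 5040
= 27422640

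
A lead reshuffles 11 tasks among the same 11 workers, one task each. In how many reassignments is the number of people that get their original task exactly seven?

Choose which 7 of the 11 are fixed: C(11,7) = 330.
The other 4 form a derangement: !4 = 9.
Total: 330 × 9 = 2970.

2970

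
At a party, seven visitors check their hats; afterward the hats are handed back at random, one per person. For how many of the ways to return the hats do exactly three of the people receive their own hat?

315

Choose which 3 of the 7 are fixed: C(7,3) = 35.
The other 4 form a derangement: !4 = 9.
Total: 35 × 9 = 315.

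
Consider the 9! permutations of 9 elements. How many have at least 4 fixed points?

6883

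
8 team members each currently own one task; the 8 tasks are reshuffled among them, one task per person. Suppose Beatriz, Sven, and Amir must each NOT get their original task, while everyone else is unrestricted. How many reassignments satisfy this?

27240

Let A_j be the event that the j-th constrained one is fixed. By inclusion-exclusion over the 3 events:
Σ_{j=0}^{3} (-1)^j C(3,j)(8-j)!
= C(3,0)·8! - C(3,1)·7! + C(3,2)·6! - C(3,3)·5!
= 40320 - 15120 + 2160 - 120
= 27240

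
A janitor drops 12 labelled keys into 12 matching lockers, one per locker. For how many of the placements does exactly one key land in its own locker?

Pick the single fixed position: C(12,1) = 12 ways.
The remaining 11 must be deranged: !11 = 14684570.
Total: 12 × 14684570 = 176214840.

176214840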